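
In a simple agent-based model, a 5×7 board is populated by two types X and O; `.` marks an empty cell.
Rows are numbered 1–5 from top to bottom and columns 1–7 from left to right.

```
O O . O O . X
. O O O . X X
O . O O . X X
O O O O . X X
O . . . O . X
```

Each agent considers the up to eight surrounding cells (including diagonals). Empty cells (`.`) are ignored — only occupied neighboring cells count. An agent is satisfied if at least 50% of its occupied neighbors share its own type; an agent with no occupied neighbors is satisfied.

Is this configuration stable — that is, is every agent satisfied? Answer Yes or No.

Yes

(1,1)O 2/2 satisfied
(1,2)O 3/3 satisfied
(1,4)O 3/3 satisfied
(1,5)O 2/3 satisfied
(1,7)X 2/2 satisfied
(2,2)O 5/5 satisfied
(2,3)O 6/6 satisfied
(2,4)O 5/5 satisfied
(2,6)X 4/5 satisfied
(2,7)X 4/4 satisfied
(3,1)O 3/3 satisfied
(3,3)O 7/7 satisfied
(3,4)O 5/5 satisfied
(3,6)X 5/5 satisfied
(3,7)X 5/5 satisfied
(4,1)O 3/3 satisfied
(4,2)O 5/5 satisfied
(4,3)O 4/4 satisfied
(4,4)O 4/4 satisfied
(4,6)X 4/5 satisfied
(4,7)X 4/4 satisfied
(5,1)O 2/2 satisfied
(5,5)O 1/2 satisfied
(5,7)X 2/2 satisfied
All meet the threshold, so the configuration is stable.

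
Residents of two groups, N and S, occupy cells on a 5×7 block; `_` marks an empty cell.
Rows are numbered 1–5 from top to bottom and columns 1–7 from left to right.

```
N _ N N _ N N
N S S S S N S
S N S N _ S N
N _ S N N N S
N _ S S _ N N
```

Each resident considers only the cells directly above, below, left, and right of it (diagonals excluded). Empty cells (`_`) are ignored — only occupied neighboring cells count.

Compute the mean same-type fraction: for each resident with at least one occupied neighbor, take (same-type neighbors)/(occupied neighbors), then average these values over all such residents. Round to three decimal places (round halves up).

0.489

Row 1: (1,1)N 1/1 · (1,3)N 1/2 · (1,4)N 1/2 · (1,6)N 2/2 · (1,7)N 1/2
Row 2: (2,1)N 1/3 · (2,2)S 1/3 · (2,3)S 3/4 · (2,4)S 2/4 · (2,5)S 1/2 · (2,6)N 1/4 · (2,7)S 0/3
Row 3: (3,1)S 0/3 · (3,2)N 0/3 · (3,3)S 2/4 · (3,4)N 1/3 · (3,6)S 0/3 · (3,7)N 0/3
Row 4: (4,1)N 1/2 · (4,3)S 2/3 · (4,4)N 2/4 · (4,5)N 2/2 · (4,6)N 2/4 · (4,7)S 0/3
Row 5: (5,1)N 1/1 · (5,3)S 2/2 · (5,4)S 1/2 · (5,6)N 2/2 · (5,7)N 1/2
Sum over 29 residents: 1/1 + 1/2 + 1/2 + 2/2 + 1/2 + 1/3 + 1/3 + 3/4 + 2/4 + 1/2 + 1/4 + 0/3 + 0/3 + 0/3 + 2/4 + 1/3 + 0/3 + 0/3 + 1/2 + 2/3 + 2/4 + 2/2 + 2/4 + 0/3 + 1/1 + 2/2 + 1/2 + 2/2 + 1/2 = 85/6; mean = 85/6 ÷ 29 = 85/174 = 0.488505… → 0.489.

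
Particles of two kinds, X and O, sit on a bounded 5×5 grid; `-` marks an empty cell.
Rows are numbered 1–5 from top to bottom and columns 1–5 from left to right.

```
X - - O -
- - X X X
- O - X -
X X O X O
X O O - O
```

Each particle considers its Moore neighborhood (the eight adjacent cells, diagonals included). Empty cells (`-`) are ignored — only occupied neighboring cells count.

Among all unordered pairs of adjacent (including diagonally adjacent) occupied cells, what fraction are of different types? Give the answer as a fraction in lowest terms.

17/31

Scan each occupied cell's neighbors to the right and below (and the two forward diagonals) so each pair is counted once.
From row 1: 3 unlike of 3 pairs (running 3/3).
From row 2: 1 unlike of 6 pairs (running 4/9).
From row 3: 4 unlike of 6 pairs (running 8/15).
From row 4: 8 unlike of 14 pairs (running 16/29).
From row 5: 1 unlike of 2 pairs (running 17/31).
Total adjacent occupied pairs: 31; unlike-type pairs: 17.
17/31 is already in lowest terms.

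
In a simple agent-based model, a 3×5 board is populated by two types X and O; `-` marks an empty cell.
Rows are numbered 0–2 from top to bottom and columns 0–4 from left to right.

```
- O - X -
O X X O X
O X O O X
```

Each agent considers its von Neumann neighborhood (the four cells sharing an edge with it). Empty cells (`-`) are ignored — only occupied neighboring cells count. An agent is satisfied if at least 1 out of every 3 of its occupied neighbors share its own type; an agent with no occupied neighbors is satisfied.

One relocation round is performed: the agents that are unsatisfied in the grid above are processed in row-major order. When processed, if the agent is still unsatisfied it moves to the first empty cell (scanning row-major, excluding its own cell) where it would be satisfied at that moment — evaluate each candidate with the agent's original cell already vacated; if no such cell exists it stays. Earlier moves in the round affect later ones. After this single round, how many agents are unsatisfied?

Initially unsatisfied (in order): (0,1), (0,3), (1,3).
  (0,1) → (0,0).
  (0,3) → (0,1).
  (1,3): now satisfied by earlier moves; stays.
Resulting grid:
O X - - -
O X X O X
O X O O X
All satisfied now.

0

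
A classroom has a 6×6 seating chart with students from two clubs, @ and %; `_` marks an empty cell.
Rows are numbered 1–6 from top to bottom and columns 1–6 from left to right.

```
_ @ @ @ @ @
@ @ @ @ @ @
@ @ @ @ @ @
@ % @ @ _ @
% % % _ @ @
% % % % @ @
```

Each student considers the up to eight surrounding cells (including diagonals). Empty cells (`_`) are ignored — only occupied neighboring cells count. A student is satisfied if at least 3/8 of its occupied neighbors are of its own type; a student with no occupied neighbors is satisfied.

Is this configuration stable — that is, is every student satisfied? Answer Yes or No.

Yes

Row 1: (1,2)@ 4/4 ✓ · (1,3)@ 5/5 ✓ · (1,4)@ 5/5 ✓ · (1,5)@ 5/5 ✓ · (1,6)@ 3/3 ✓
Row 2: (2,1)@ 4/4 ✓ · (2,2)@ 7/7 ✓ · (2,3)@ 8/8 ✓ · (2,4)@ 8/8 ✓ · (2,5)@ 8/8 ✓ · (2,6)@ 5/5 ✓
Row 3: (3,1)@ 4/5 ✓ · (3,2)@ 7/8 ✓ · (3,3)@ 7/8 ✓ · (3,4)@ 7/7 ✓ · (3,5)@ 7/7 ✓ · (3,6)@ 4/4 ✓
Row 4: (4,1)@ 2/5 ✓ · (4,2)% 3/8 ✓ · (4,3)@ 4/7 ✓ · (4,4)@ 5/6 ✓ · (4,6)@ 4/4 ✓
Row 5: (5,1)% 4/5 ✓ · (5,2)% 6/8 ✓ · (5,3)% 5/7 ✓ · (5,5)@ 5/6 ✓ · (5,6)@ 4/4 ✓
Row 6: (6,1)% 3/3 ✓ · (6,2)% 5/5 ✓ · (6,3)% 4/4 ✓ · (6,4)% 2/4 ✓ · (6,5)@ 3/4 ✓ · (6,6)@ 3/3 ✓
All meet the threshold, so the configuration is stable.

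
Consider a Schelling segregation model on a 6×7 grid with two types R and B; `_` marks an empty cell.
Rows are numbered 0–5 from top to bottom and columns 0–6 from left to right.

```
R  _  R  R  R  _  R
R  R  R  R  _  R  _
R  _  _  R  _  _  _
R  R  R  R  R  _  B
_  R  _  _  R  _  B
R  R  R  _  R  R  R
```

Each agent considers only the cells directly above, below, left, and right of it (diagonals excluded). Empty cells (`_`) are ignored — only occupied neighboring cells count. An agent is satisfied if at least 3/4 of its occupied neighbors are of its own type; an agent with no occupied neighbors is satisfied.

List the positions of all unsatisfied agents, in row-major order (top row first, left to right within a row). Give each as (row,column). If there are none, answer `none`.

(0,0)R 1/1 ✓
(0,2)R 2/2 ✓
(0,3)R 3/3 ✓
(0,4)R 1/1 ✓
(0,6)R 0/0 ✓
(1,0)R 3/3 ✓
(1,1)R 2/2 ✓
(1,2)R 3/3 ✓
(1,3)R 3/3 ✓
(1,5)R 0/0 ✓
(2,0)R 2/2 ✓
(2,3)R 2/2 ✓
(3,0)R 2/2 ✓
(3,1)R 3/3 ✓
(3,2)R 2/2 ✓
(3,3)R 3/3 ✓
(3,4)R 2/2 ✓
(3,6)B 1/1 ✓
(4,1)R 2/2 ✓
(4,4)R 2/2 ✓
(4,6)B 1/2 ✗
(5,0)R 1/1 ✓
(5,1)R 3/3 ✓
(5,2)R 1/1 ✓
(5,4)R 2/2 ✓
(5,5)R 2/2 ✓
(5,6)R 1/2 ✗

(4,6), (5,6)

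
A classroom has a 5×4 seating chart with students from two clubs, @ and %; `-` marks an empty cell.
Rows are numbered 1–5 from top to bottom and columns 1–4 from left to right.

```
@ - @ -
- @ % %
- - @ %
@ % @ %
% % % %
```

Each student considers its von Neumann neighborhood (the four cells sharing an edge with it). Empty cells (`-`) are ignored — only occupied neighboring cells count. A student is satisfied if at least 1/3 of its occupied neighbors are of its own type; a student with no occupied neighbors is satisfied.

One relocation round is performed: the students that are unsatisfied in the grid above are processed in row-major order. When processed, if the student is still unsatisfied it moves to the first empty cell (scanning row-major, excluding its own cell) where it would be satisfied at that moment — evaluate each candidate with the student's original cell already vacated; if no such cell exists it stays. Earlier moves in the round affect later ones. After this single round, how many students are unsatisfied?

Initially unsatisfied (in order): (1,3), (2,2), (2,3), (4,1), (4,3).
  (1,3) → (1,2).
  (2,2): now satisfied by earlier moves; stays.
  (2,3): now satisfied by earlier moves; stays.
  (4,1) → (1,3).
  (4,3) → (1,4).
Resulting grid:
@ @ @ @
- @ % %
- - @ %
- % - %
% % % %
Unsatisfied now: (2,3), (3,3).

2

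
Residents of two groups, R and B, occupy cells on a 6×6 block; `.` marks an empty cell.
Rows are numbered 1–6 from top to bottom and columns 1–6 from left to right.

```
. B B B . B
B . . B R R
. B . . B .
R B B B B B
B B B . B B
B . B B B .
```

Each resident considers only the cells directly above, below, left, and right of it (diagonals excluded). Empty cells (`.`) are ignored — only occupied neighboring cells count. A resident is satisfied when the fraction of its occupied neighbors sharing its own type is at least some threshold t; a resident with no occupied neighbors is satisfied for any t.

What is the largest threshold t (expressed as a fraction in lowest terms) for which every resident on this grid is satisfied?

Row 1: (1,2)B 1/1 · (1,3)B 2/2 · (1,4)B 2/2 · (1,6)B 0/1
Row 2: (2,1)B — no occupied neighbors · (2,4)B 1/2 · (2,5)R 1/3 · (2,6)R 1/2
Row 3: (3,2)B 1/1 · (3,5)B 1/2
Row 4: (4,1)R 0/2 · (4,2)B 3/4 · (4,3)B 3/3 · (4,4)B 2/2 · (4,5)B 4/4 · (4,6)B 2/2
Row 5: (5,1)B 2/3 · (5,2)B 3/3 · (5,3)B 3/3 · (5,5)B 3/3 · (5,6)B 2/2
Row 6: (6,1)B 1/1 · (6,3)B 2/2 · (6,4)B 2/2 · (6,5)B 2/2
The smallest same-type fraction is 0/1 at (1,6), which reduces to 0/1. Any threshold above that leaves this resident unsatisfied.

0/1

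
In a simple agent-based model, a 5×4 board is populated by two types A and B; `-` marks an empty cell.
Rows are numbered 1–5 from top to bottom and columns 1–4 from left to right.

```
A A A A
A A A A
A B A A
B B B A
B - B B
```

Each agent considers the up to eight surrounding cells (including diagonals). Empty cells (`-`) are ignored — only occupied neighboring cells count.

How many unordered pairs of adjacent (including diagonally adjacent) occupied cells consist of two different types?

13

Scan each occupied cell's neighbors to the right and below (and the two forward diagonals) so each pair is counted once.
From row 1: 0 unlike of 13 pairs (running 0/13).
From row 2: 3 unlike of 13 pairs (running 3/26).
From row 3: 7 unlike of 13 pairs (running 10/39).
From row 4: 3 unlike of 10 pairs (running 13/49).
From row 5: 0 unlike of 1 pairs (running 13/50).
Total adjacent occupied pairs: 50; unlike-type pairs: 13.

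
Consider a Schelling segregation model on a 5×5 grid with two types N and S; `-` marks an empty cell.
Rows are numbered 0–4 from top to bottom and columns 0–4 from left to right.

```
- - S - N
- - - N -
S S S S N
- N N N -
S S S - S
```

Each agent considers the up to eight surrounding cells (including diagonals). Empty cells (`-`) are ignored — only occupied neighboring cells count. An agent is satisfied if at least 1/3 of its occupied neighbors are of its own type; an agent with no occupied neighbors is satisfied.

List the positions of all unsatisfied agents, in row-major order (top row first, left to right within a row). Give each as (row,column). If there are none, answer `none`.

(0,2), (2,3), (3,1), (3,2), (4,2), (4,4)

Row 0: (0,2)S 0/1 not · (0,4)N 1/1 satisfied
Row 1: (1,3)N 2/5 satisfied
Row 2: (2,0)S 1/2 satisfied · (2,1)S 2/4 satisfied · (2,2)S 2/6 satisfied · (2,3)S 1/5 not · (2,4)N 2/3 satisfied
Row 3: (3,1)N 1/7 not · (3,2)N 2/7 not · (3,3)N 2/6 satisfied
Row 4: (4,0)S 1/2 satisfied · (4,1)S 2/4 satisfied · (4,2)S 1/4 not · (4,4)S 0/1 not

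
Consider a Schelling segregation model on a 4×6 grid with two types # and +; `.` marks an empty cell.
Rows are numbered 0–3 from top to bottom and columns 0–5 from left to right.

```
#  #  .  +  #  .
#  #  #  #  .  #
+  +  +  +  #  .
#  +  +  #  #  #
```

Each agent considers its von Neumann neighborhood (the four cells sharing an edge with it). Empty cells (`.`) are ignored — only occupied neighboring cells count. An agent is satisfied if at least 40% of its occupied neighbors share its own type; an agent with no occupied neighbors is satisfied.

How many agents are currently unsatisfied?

(0,0)# 2/2 ✓
(0,1)# 2/2 ✓
(0,3)+ 0/2 ✗
(0,4)# 0/1 ✗
(1,0)# 2/3 ✓
(1,1)# 3/4 ✓
(1,2)# 2/3 ✓
(1,3)# 1/3 ✗
(1,5)# 0/0 ✓
(2,0)+ 1/3 ✗
(2,1)+ 3/4 ✓
(2,2)+ 3/4 ✓
(2,3)+ 1/4 ✗
(2,4)# 1/2 ✓
(3,0)# 0/2 ✗
(3,1)+ 2/3 ✓
(3,2)+ 2/3 ✓
(3,3)# 1/3 ✗
(3,4)# 3/3 ✓
(3,5)# 1/1 ✓
Unsatisfied: (0,3), (0,4), (1,3), (2,0), (2,3), (3,0), (3,3) — 7 in total.

7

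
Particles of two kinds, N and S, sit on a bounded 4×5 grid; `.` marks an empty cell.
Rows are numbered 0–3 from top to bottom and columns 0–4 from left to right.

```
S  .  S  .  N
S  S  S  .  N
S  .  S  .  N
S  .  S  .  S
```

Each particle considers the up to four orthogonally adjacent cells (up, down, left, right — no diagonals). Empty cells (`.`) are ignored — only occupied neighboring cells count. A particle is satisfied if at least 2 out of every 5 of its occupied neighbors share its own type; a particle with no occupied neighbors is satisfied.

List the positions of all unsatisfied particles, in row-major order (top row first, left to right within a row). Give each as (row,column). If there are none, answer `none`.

(3,4)

(0,0)S 1/1 ✓
(0,2)S 1/1 ✓
(0,4)N 1/1 ✓
(1,0)S 3/3 ✓
(1,1)S 2/2 ✓
(1,2)S 3/3 ✓
(1,4)N 2/2 ✓
(2,0)S 2/2 ✓
(2,2)S 2/2 ✓
(2,4)N 1/2 ✓
(3,0)S 1/1 ✓
(3,2)S 1/1 ✓
(3,4)S 0/1 ✗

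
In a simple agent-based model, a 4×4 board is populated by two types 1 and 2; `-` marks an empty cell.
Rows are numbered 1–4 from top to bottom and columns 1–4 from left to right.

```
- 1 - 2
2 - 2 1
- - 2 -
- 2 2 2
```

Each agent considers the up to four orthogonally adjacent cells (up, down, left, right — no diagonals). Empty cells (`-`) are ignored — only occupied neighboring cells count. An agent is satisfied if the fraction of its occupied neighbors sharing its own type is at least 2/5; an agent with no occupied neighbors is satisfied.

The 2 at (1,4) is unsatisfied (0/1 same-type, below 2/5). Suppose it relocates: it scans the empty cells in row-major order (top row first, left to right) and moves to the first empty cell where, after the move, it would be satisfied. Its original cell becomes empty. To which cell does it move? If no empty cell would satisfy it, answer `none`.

(1,1)

Vacating (1,4). Empty cells in order:
  (1,1): 1/2 same-type → satisfied — stop here.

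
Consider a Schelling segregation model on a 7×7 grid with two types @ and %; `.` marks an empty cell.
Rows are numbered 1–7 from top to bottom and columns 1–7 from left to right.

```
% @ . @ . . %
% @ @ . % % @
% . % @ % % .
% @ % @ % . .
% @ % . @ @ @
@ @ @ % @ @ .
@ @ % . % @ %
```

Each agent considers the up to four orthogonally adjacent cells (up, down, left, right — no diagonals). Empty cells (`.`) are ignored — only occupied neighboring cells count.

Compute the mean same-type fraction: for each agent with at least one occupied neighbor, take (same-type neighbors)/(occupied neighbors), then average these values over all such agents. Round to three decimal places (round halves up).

(1,1)% 1/2
(1,2)@ 1/2
(1,4)@ — no occupied neighbors
(1,7)% 0/1
(2,1)% 2/3
(2,2)@ 2/3
(2,3)@ 1/2
(2,5)% 2/2
(2,6)% 2/3
(2,7)@ 0/2
(3,1)% 2/2
(3,3)% 1/3
(3,4)@ 1/3
(3,5)% 3/4
(3,6)% 2/2
(4,1)% 2/3
(4,2)@ 1/3
(4,3)% 2/4
(4,4)@ 1/3
(4,5)% 1/3
(5,1)% 1/3
(5,2)@ 2/4
(5,3)% 1/3
(5,5)@ 2/3
(5,6)@ 3/3
(5,7)@ 1/1
(6,1)@ 2/3
(6,2)@ 4/4
(6,3)@ 1/4
(6,4)% 0/2
(6,5)@ 2/4
(6,6)@ 3/3
(7,1)@ 2/2
(7,2)@ 2/3
(7,3)% 0/2
(7,5)% 0/2
(7,6)@ 1/3
(7,7)% 0/1
Sum over 37 agents: 1/2 + 1/2 + 0/1 + 2/3 + 2/3 + 1/2 + 2/2 + 2/3 + 0/2 + 2/2 + 1/3 + 1/3 + 3/4 + 2/2 + 2/3 + 1/3 + 2/4 + 1/3 + 1/3 + 1/3 + 2/4 + 1/3 + 2/3 + 3/3 + 1/1 + 2/3 + 4/4 + 1/4 + 0/2 + 2/4 + 3/3 + 2/2 + 2/3 + 0/2 + 0/2 + 1/3 + 0/1 = 58/3; mean = 58/3 ÷ 37 = 58/111 = 0.522522… → 0.523.

0.523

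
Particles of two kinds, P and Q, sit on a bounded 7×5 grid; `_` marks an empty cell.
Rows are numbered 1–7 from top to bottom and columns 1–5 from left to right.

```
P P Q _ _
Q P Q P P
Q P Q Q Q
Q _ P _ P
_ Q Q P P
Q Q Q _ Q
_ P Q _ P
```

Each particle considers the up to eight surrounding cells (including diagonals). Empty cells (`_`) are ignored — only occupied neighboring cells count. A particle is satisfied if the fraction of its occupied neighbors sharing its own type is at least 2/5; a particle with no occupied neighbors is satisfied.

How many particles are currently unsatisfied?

Row 1: (1,1)P 2/3 satisfied · (1,2)P 2/5 satisfied · (1,3)Q 1/4 not
Row 2: (2,1)Q 1/5 not · (2,2)P 3/8 not · (2,3)Q 3/7 satisfied · (2,4)P 1/6 not · (2,5)P 1/3 not
Row 3: (3,1)Q 2/4 satisfied · (3,2)P 2/7 not · (3,3)Q 2/6 not · (3,4)Q 3/7 satisfied · (3,5)Q 1/4 not
Row 4: (4,1)Q 2/3 satisfied · (4,3)P 2/6 not · (4,5)P 2/4 satisfied
Row 5: (5,2)Q 5/6 satisfied · (5,3)Q 3/5 satisfied · (5,4)P 3/6 satisfied · (5,5)P 2/3 satisfied
Row 6: (6,1)Q 2/3 satisfied · (6,2)Q 5/6 satisfied · (6,3)Q 4/6 satisfied · (6,5)Q 0/3 not
Row 7: (7,2)P 0/4 not · (7,3)Q 2/3 satisfied · (7,5)P 0/1 not
Unsatisfied: (1,3), (2,1), (2,2), (2,4), (2,5), (3,2), (3,3), (3,5), (4,3), (6,5), (7,2), (7,5) — 12 in total.

12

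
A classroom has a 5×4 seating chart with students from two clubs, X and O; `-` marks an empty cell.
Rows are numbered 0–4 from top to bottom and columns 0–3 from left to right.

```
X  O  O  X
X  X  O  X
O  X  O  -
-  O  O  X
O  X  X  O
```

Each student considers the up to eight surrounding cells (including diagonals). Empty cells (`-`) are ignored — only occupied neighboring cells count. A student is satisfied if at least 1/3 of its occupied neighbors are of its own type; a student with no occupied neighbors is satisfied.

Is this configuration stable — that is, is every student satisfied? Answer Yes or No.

(0,0)X 2/3 satisfied
(0,1)O 2/5 satisfied
(0,2)O 2/5 satisfied
(0,3)X 1/3 satisfied
(1,0)X 3/5 satisfied
(1,1)X 3/8 satisfied
(1,2)O 3/7 satisfied
(1,3)X 1/4 not
(2,0)O 1/4 not
(2,1)X 2/7 not
(2,2)O 3/7 satisfied
(3,1)O 4/7 satisfied
(3,2)O 3/7 satisfied
(3,3)X 1/4 not
(4,0)O 1/2 satisfied
(4,1)X 1/4 not
(4,2)X 2/5 satisfied
(4,3)O 1/3 satisfied
For instance (1,3) has only 1/4 same-type neighbors, below 1/3.

No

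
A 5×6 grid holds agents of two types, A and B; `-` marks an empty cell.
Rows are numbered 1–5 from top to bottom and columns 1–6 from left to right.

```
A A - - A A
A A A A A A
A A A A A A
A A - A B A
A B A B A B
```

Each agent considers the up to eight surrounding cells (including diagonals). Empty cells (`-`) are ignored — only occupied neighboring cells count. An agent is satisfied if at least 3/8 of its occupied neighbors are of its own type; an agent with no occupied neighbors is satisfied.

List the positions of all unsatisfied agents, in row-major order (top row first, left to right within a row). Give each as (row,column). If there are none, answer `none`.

Row 1: (1,1)A 3/3 ok · (1,2)A 4/4 ok · (1,5)A 4/4 ok · (1,6)A 3/3 ok
Row 2: (2,1)A 5/5 ok · (2,2)A 7/7 ok · (2,3)A 6/6 ok · (2,4)A 6/6 ok · (2,5)A 7/7 ok · (2,6)A 5/5 ok
Row 3: (3,1)A 5/5 ok · (3,2)A 7/7 ok · (3,3)A 7/7 ok · (3,4)A 6/7 ok · (3,5)A 7/8 ok · (3,6)A 4/5 ok
Row 4: (4,1)A 4/5 ok · (4,2)A 6/7 ok · (4,4)A 5/7 ok · (4,5)B 2/8 unhappy · (4,6)A 3/5 ok
Row 5: (5,1)A 2/3 ok · (5,2)B 0/4 unhappy · (5,3)A 2/4 ok · (5,4)B 1/4 unhappy · (5,5)A 2/5 ok · (5,6)B 1/3 unhappy

(4,5), (5,2), (5,4), (5,6)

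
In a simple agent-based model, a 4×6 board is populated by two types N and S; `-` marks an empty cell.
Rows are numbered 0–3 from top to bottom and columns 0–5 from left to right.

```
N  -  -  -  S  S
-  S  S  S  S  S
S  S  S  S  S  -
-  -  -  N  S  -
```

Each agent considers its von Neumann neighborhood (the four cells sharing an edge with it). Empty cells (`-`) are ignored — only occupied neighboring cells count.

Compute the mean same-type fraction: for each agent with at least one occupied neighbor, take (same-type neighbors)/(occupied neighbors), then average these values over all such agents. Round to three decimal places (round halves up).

0.875

(0,0)N — no occupied neighbors
(0,4)S 2/2
(0,5)S 2/2
(1,1)S 2/2
(1,2)S 3/3
(1,3)S 3/3
(1,4)S 4/4
(1,5)S 2/2
(2,0)S 1/1
(2,1)S 3/3
(2,2)S 3/3
(2,3)S 3/4
(2,4)S 3/3
(3,3)N 0/2
(3,4)S 1/2
Sum over 14 agents: 2/2 + 2/2 + 2/2 + 3/3 + 3/3 + 4/4 + 2/2 + 1/1 + 3/3 + 3/3 + 3/4 + 3/3 + 0/2 + 1/2 = 49/4; mean = 49/4 ÷ 14 = 7/8 = 0.875 → 0.875.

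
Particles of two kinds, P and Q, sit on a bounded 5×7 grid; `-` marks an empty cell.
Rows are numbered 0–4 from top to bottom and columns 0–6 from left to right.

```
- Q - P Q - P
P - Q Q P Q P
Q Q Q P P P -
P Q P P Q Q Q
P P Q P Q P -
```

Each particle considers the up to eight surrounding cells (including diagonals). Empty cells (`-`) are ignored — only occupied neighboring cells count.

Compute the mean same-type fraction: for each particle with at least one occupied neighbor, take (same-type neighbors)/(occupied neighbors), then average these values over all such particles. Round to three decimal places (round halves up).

0.433

(0,1)Q 1/2
(0,3)P 1/4
(0,4)Q 2/4
(0,6)P 1/2
(1,0)P 0/3
(1,2)Q 4/6
(1,3)Q 3/7
(1,4)P 4/7
(1,5)Q 1/6
(1,6)P 2/3
(2,0)Q 2/4
(2,1)Q 4/7
(2,2)Q 4/7
(2,3)P 4/8
(2,4)P 4/8
(2,5)P 3/7
(3,0)P 2/5
(3,1)Q 4/8
(3,2)P 4/8
(3,3)P 4/8
(3,4)Q 2/8
(3,5)Q 3/6
(3,6)Q 1/3
(4,0)P 2/3
(4,1)P 3/5
(4,2)Q 1/5
(4,3)P 2/5
(4,4)Q 2/5
(4,5)P 0/4
Sum over 29 particles: 1/2 + 1/4 + 2/4 + 1/2 + 0/3 + 4/6 + 3/7 + 4/7 + 1/6 + 2/3 + 2/4 + 4/7 + 4/7 + 4/8 + 4/8 + 3/7 + 2/5 + 4/8 + 4/8 + 4/8 + 2/8 + 3/6 + 1/3 + 2/3 + 3/5 + 1/5 + 2/5 + 2/5 + 0/4 = 88/7; mean = 88/7 ÷ 29 = 88/203 = 0.433497… → 0.433.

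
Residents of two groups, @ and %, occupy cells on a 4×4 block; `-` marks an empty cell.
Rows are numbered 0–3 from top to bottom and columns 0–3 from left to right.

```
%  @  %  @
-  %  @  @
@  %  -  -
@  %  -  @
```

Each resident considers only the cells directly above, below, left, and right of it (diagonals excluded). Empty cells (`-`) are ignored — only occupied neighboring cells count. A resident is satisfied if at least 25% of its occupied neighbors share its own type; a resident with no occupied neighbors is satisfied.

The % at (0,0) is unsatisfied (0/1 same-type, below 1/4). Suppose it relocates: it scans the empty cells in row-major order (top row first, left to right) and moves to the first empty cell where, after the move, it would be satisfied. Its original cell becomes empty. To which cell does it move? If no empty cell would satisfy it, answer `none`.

(1,0)

Vacating (0,0). Empty cells in order:
  (1,0): 1/2 same-type → satisfied — stop here.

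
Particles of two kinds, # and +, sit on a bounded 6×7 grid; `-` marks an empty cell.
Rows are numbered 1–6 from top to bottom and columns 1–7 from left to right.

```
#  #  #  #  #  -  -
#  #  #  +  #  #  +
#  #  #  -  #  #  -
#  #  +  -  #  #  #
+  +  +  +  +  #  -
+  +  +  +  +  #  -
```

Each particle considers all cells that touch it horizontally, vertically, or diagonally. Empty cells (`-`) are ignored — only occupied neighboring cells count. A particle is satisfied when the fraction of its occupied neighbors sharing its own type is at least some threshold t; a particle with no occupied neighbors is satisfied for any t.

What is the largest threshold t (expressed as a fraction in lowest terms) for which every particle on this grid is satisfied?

0/1

(1,1)# 3/3
(1,2)# 5/5
(1,3)# 4/5
(1,4)# 4/5
(1,5)# 3/4
(2,1)# 5/5
(2,2)# 8/8
(2,3)# 6/7
(2,4)+ 0/7
(2,5)# 5/6
(2,6)# 4/5
(2,7)+ 0/2
(3,1)# 5/5
(3,2)# 7/8
(3,3)# 4/6
(3,5)# 5/6
(3,6)# 6/7
(4,1)# 3/5
(4,2)# 4/8
(4,3)+ 3/6
(4,5)# 4/6
(4,6)# 5/6
(4,7)# 3/3
(5,1)+ 3/5
(5,2)+ 6/8
(5,3)+ 6/7
(5,4)+ 6/7
(5,5)+ 3/7
(5,6)# 4/6
(6,1)+ 3/3
(6,2)+ 5/5
(6,3)+ 5/5
(6,4)+ 5/5
(6,5)+ 3/5
(6,6)# 1/3
The smallest same-type fraction is 0/7 at (2,4), which reduces to 0/1. Any threshold above that leaves this particle unsatisfied.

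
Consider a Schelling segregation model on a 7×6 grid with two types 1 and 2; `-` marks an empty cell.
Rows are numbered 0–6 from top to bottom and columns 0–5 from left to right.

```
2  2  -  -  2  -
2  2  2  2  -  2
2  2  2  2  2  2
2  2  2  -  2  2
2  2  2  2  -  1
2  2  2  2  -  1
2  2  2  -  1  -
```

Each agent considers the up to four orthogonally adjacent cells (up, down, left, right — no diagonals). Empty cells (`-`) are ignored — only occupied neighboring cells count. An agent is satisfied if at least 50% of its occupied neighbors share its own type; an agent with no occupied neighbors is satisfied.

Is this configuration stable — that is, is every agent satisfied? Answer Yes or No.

(0,0)2 2/2 ok
(0,1)2 2/2 ok
(0,4)2 0/0 ok
(1,0)2 3/3 ok
(1,1)2 4/4 ok
(1,2)2 3/3 ok
(1,3)2 2/2 ok
(1,5)2 1/1 ok
(2,0)2 3/3 ok
(2,1)2 4/4 ok
(2,2)2 4/4 ok
(2,3)2 3/3 ok
(2,4)2 3/3 ok
(2,5)2 3/3 ok
(3,0)2 3/3 ok
(3,1)2 4/4 ok
(3,2)2 3/3 ok
(3,4)2 2/2 ok
(3,5)2 2/3 ok
(4,0)2 3/3 ok
(4,1)2 4/4 ok
(4,2)2 4/4 ok
(4,3)2 2/2 ok
(4,5)1 1/2 ok
(5,0)2 3/3 ok
(5,1)2 4/4 ok
(5,2)2 4/4 ok
(5,3)2 2/2 ok
(5,5)1 1/1 ok
(6,0)2 2/2 ok
(6,1)2 3/3 ok
(6,2)2 2/2 ok
(6,4)1 0/0 ok
All meet the threshold, so the configuration is stable.

Yes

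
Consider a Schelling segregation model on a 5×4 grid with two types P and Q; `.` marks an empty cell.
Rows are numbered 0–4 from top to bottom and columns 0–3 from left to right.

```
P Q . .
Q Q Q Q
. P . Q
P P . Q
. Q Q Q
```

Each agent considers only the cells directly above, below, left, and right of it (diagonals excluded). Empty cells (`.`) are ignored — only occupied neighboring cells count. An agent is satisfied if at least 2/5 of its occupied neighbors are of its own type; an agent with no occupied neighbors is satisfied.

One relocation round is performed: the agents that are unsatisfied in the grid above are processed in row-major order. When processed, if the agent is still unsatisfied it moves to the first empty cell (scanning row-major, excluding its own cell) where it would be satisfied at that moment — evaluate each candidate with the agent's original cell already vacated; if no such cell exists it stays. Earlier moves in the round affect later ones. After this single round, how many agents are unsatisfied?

0

Initially unsatisfied (in order): (0,0).
  (0,0) → (2,0).
Resulting grid:
. Q . .
Q Q Q Q
P P . Q
P P . Q
. Q Q Q
All satisfied now.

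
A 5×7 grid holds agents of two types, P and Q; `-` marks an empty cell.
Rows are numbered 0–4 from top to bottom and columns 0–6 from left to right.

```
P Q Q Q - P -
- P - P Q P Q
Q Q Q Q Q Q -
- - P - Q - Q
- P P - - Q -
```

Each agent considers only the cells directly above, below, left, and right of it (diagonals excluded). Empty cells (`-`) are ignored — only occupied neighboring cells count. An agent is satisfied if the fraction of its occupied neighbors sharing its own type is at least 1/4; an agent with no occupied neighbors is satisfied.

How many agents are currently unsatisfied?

Row 0: (0,0)P 0/1 unhappy · (0,1)Q 1/3 ok · (0,2)Q 2/2 ok · (0,3)Q 1/2 ok · (0,5)P 1/1 ok
Row 1: (1,1)P 0/2 unhappy · (1,3)P 0/3 unhappy · (1,4)Q 1/3 ok · (1,5)P 1/4 ok · (1,6)Q 0/1 unhappy
Row 2: (2,0)Q 1/1 ok · (2,1)Q 2/3 ok · (2,2)Q 2/3 ok · (2,3)Q 2/3 ok · (2,4)Q 4/4 ok · (2,5)Q 1/2 ok
Row 3: (3,2)P 1/2 ok · (3,4)Q 1/1 ok · (3,6)Q 0/0 ok
Row 4: (4,1)P 1/1 ok · (4,2)P 2/2 ok · (4,5)Q 0/0 ok
Unsatisfied: (0,0), (1,1), (1,3), (1,6) — 4 in total.

4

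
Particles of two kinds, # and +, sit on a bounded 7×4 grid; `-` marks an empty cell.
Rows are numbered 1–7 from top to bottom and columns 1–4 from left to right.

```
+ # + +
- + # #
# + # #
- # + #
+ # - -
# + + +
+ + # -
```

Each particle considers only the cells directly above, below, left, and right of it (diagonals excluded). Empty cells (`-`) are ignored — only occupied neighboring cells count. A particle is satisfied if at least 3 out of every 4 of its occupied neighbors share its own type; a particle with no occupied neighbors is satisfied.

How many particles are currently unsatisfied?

Row 1: (1,1)+ 0/1 unhappy · (1,2)# 0/3 unhappy · (1,3)+ 1/3 unhappy · (1,4)+ 1/2 unhappy
Row 2: (2,2)+ 1/3 unhappy · (2,3)# 2/4 unhappy · (2,4)# 2/3 unhappy
Row 3: (3,1)# 0/1 unhappy · (3,2)+ 1/4 unhappy · (3,3)# 2/4 unhappy · (3,4)# 3/3 ok
Row 4: (4,2)# 1/3 unhappy · (4,3)+ 0/3 unhappy · (4,4)# 1/2 unhappy
Row 5: (5,1)+ 0/2 unhappy · (5,2)# 1/3 unhappy
Row 6: (6,1)# 0/3 unhappy · (6,2)+ 2/4 unhappy · (6,3)+ 2/3 unhappy · (6,4)+ 1/1 ok
Row 7: (7,1)+ 1/2 unhappy · (7,2)+ 2/3 unhappy · (7,3)# 0/2 unhappy
Unsatisfied: (1,1), (1,2), (1,3), (1,4), (2,2), (2,3), (2,4), (3,1), (3,2), (3,3), (4,2), (4,3), (4,4), (5,1), (5,2), (6,1), (6,2), (6,3), (7,1), (7,2), (7,3) — 21 in total.

21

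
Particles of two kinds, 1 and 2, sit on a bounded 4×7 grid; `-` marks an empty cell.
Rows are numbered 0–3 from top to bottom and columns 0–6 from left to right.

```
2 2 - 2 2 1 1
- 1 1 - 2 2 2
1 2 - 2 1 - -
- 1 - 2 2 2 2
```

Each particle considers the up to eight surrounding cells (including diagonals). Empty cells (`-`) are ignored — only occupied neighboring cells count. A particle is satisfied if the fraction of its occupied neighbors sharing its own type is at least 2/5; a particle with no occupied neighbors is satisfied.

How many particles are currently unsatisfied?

(0,0)2 1/2 ok
(0,1)2 1/3 unhappy
(0,3)2 2/3 ok
(0,4)2 3/4 ok
(0,5)1 1/5 unhappy
(0,6)1 1/3 unhappy
(1,1)1 2/5 ok
(1,2)1 1/5 unhappy
(1,4)2 4/6 ok
(1,5)2 3/6 ok
(1,6)2 1/3 unhappy
(2,0)1 2/3 ok
(2,1)2 0/4 unhappy
(2,3)2 3/5 ok
(2,4)1 0/6 unhappy
(3,1)1 1/2 ok
(3,3)2 2/3 ok
(3,4)2 3/4 ok
(3,5)2 2/3 ok
(3,6)2 1/1 ok
Unsatisfied: (0,1), (0,5), (0,6), (1,2), (1,6), (2,1), (2,4) — 7 in total.

7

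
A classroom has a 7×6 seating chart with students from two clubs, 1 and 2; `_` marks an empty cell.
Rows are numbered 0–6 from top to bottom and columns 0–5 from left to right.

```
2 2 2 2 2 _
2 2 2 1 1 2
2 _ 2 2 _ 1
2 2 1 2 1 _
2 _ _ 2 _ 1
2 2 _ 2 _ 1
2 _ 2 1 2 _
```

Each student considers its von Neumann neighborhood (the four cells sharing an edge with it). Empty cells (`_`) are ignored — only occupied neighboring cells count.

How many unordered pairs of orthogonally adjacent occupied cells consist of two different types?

Scan each occupied cell's neighbors to the right and below so each pair is counted once.
From row 0: 2 unlike of 9 pairs (running 2/9).
From row 1: 4 unlike of 9 pairs (running 6/18).
From row 2: 1 unlike of 4 pairs (running 7/22).
From row 3: 3 unlike of 6 pairs (running 10/28).
From row 4: 0 unlike of 3 pairs (running 10/31).
From row 5: 1 unlike of 3 pairs (running 11/34).
From row 6: 2 unlike of 2 pairs (running 13/36).
Total adjacent occupied pairs: 36; unlike-type pairs: 13.

13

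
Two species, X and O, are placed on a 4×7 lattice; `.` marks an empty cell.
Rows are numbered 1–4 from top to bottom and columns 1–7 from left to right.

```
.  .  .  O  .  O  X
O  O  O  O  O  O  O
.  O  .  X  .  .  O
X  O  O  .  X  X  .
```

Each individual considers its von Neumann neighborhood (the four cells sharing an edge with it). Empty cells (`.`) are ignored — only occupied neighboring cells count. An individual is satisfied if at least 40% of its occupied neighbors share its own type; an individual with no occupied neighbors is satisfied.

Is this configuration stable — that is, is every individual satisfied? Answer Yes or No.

No

(1,4)O 1/1 ok
(1,6)O 1/2 ok
(1,7)X 0/2 unhappy
(2,1)O 1/1 ok
(2,2)O 3/3 ok
(2,3)O 2/2 ok
(2,4)O 3/4 ok
(2,5)O 2/2 ok
(2,6)O 3/3 ok
(2,7)O 2/3 ok
(3,2)O 2/2 ok
(3,4)X 0/1 unhappy
(3,7)O 1/1 ok
(4,1)X 0/1 unhappy
(4,2)O 2/3 ok
(4,3)O 1/1 ok
(4,5)X 1/1 ok
(4,6)X 1/1 ok
For instance (1,7) has only 0/2 same-type neighbors, below 2/5.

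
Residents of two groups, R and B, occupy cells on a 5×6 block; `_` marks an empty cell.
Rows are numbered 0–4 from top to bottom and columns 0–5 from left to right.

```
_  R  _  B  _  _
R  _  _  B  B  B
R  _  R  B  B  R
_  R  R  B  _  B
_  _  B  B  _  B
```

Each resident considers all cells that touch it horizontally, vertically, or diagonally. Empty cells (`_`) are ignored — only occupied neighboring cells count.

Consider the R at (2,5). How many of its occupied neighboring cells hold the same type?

Occupied neighbors of (2,5): (1,4)=B, (1,5)=B, (2,4)=B, (3,5)=B.
Same type (R): 0 of 4.

0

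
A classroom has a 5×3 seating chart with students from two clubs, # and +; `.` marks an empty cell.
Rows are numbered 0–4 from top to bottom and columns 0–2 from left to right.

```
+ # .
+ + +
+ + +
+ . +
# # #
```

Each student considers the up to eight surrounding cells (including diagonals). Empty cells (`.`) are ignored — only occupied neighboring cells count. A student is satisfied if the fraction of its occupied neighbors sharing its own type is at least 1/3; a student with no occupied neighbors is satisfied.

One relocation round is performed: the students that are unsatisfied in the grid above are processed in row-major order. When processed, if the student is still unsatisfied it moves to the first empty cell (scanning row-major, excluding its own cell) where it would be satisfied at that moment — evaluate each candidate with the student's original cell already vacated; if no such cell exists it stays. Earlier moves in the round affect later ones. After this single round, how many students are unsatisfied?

0

Initially unsatisfied (in order): (0,1).
  (0,1) → (3,1).
Resulting grid:
+ . .
+ + +
+ + +
+ # +
# # #
All satisfied now.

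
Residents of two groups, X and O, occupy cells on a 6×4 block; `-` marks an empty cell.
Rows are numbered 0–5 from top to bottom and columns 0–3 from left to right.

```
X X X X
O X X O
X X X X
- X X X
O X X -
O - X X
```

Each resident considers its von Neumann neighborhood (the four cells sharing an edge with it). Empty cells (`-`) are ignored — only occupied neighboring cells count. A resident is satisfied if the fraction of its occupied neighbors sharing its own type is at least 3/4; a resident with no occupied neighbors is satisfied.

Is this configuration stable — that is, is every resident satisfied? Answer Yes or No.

Row 0: (0,0)X 1/2 not · (0,1)X 3/3 satisfied · (0,2)X 3/3 satisfied · (0,3)X 1/2 not
Row 1: (1,0)O 0/3 not · (1,1)X 3/4 satisfied · (1,2)X 3/4 satisfied · (1,3)O 0/3 not
Row 2: (2,0)X 1/2 not · (2,1)X 4/4 satisfied · (2,2)X 4/4 satisfied · (2,3)X 2/3 not
Row 3: (3,1)X 3/3 satisfied · (3,2)X 4/4 satisfied · (3,3)X 2/2 satisfied
Row 4: (4,0)O 1/2 not · (4,1)X 2/3 not · (4,2)X 3/3 satisfied
Row 5: (5,0)O 1/1 satisfied · (5,2)X 2/2 satisfied · (5,3)X 1/1 satisfied
For instance (0,0) has only 1/2 same-type neighbors, below 3/4.

No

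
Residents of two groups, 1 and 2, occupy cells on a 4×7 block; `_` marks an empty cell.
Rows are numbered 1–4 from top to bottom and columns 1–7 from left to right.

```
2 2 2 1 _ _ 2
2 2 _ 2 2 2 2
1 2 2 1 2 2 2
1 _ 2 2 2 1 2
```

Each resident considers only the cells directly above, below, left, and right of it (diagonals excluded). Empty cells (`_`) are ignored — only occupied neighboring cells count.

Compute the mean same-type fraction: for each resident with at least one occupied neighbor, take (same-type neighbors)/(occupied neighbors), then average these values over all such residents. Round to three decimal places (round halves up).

0.688

(1,1)2 2/2
(1,2)2 3/3
(1,3)2 1/2
(1,4)1 0/2
(1,7)2 1/1
(2,1)2 2/3
(2,2)2 3/3
(2,4)2 1/3
(2,5)2 3/3
(2,6)2 3/3
(2,7)2 3/3
(3,1)1 1/3
(3,2)2 2/3
(3,3)2 2/3
(3,4)1 0/4
(3,5)2 3/4
(3,6)2 3/4
(3,7)2 3/3
(4,1)1 1/1
(4,3)2 2/2
(4,4)2 2/3
(4,5)2 2/3
(4,6)1 0/3
(4,7)2 1/2
Sum over 24 residents: 2/2 + 3/3 + 1/2 + 0/2 + 1/1 + 2/3 + 3/3 + 1/3 + 3/3 + 3/3 + 3/3 + 1/3 + 2/3 + 2/3 + 0/4 + 3/4 + 3/4 + 3/3 + 1/1 + 2/2 + 2/3 + 2/3 + 0/3 + 1/2 = 33/2; mean = 33/2 ÷ 24 = 11/16 = 0.6875 → 0.688.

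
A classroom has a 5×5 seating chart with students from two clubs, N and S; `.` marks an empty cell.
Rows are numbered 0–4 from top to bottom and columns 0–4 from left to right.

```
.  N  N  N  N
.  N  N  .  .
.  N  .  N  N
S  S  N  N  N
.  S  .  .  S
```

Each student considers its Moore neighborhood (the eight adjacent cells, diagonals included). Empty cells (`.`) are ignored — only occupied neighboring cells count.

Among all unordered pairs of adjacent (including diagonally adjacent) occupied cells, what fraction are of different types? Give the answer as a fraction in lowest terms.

1/5

Scan each occupied cell's neighbors to the right and below (and the two forward diagonals) so each pair is counted once.
Row 0: N(0,1)–N(0,2)= N(0,1)–N(1,1)= N(0,1)–N(1,2)= N(0,2)–N(0,3)= N(0,2)–N(1,2)= N(0,2)–N(1,1)= N(0,3)–N(0,4)= N(0,3)–N(1,2)=  → 0/8 unlike.
Row 1: N(1,1)–N(1,2)= N(1,1)–N(2,1)= N(1,2)–N(2,3)= N(1,2)–N(2,1)=  → 0/4 unlike.
Row 2: N(2,1)–S(3,1)≠ N(2,1)–N(3,2)= N(2,1)–S(3,0)≠ N(2,3)–N(2,4)= N(2,3)–N(3,3)= N(2,3)–N(3,4)= N(2,3)–N(3,2)= N(2,4)–N(3,4)= N(2,4)–N(3,3)=  → 2/9 unlike.
Row 3: S(3,0)–S(3,1)= S(3,0)–S(4,1)= S(3,1)–N(3,2)≠ S(3,1)–S(4,1)= N(3,2)–N(3,3)= N(3,2)–S(4,1)≠ N(3,3)–N(3,4)= N(3,3)–S(4,4)≠ N(3,4)–S(4,4)≠  → 4/9 unlike.
Total adjacent occupied pairs: 30; unlike-type pairs: 6.
6/30 reduces to 1/5.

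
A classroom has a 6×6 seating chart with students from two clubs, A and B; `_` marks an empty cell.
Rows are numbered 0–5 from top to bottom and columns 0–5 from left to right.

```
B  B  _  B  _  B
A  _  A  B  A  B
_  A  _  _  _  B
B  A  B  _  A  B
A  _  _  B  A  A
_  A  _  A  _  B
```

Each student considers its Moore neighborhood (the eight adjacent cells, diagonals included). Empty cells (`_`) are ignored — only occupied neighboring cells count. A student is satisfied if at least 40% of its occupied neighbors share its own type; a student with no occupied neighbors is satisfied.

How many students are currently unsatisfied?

Row 0: (0,0)B 1/2 satisfied · (0,1)B 1/3 not · (0,3)B 1/3 not · (0,5)B 1/2 satisfied
Row 1: (1,0)A 1/3 not · (1,2)A 1/4 not · (1,3)B 1/3 not · (1,4)A 0/5 not · (1,5)B 2/3 satisfied
Row 2: (2,1)A 3/5 satisfied · (2,5)B 2/4 satisfied
Row 3: (3,0)B 0/3 not · (3,1)A 2/4 satisfied · (3,2)B 1/3 not · (3,4)A 2/5 satisfied · (3,5)B 1/4 not
Row 4: (4,0)A 2/3 satisfied · (4,3)B 1/4 not · (4,4)A 3/6 satisfied · (4,5)A 2/4 satisfied
Row 5: (5,1)A 1/1 satisfied · (5,3)A 1/2 satisfied · (5,5)B 0/2 not
Unsatisfied: (0,1), (0,3), (1,0), (1,2), (1,3), (1,4), (3,0), (3,2), (3,5), (4,3), (5,5) — 11 in total.

11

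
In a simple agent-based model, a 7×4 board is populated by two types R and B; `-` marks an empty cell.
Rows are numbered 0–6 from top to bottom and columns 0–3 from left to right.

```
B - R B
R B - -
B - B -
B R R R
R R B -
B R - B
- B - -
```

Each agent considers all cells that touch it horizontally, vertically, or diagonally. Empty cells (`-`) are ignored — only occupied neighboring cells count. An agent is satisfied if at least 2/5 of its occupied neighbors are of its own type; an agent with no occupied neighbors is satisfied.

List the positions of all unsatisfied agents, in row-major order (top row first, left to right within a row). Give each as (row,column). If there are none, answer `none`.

(0,2), (0,3), (1,0), (2,2), (3,0), (3,3), (4,2), (5,0)

(0,0)B 1/2 ok
(0,2)R 0/2 unhappy
(0,3)B 0/1 unhappy
(1,0)R 0/3 unhappy
(1,1)B 3/5 ok
(2,0)B 2/4 ok
(2,2)B 1/4 unhappy
(3,0)B 1/4 unhappy
(3,1)R 3/7 ok
(3,2)R 3/5 ok
(3,3)R 1/3 unhappy
(4,0)R 3/5 ok
(4,1)R 4/7 ok
(4,2)B 1/6 unhappy
(5,0)B 1/4 unhappy
(5,1)R 2/5 ok
(5,3)B 1/1 ok
(6,1)B 1/2 ok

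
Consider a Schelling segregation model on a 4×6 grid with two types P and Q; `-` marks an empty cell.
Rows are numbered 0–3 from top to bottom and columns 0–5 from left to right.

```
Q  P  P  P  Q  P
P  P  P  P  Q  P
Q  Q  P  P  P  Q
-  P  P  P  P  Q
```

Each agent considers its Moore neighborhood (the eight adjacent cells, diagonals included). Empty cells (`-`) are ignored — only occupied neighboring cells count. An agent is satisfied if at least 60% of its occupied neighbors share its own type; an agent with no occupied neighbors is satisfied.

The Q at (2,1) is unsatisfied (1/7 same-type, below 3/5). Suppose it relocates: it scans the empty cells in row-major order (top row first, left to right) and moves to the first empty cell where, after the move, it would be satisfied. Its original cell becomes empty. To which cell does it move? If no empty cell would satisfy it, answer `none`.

none

Vacating (2,1). Empty cells in order:
  (3,0): 1/2 same-type → still unsatisfied.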